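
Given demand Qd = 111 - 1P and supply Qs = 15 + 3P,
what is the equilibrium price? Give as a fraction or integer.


At equilibrium, Qd = Qs.
111 - 1P = 15 + 3P
111 - 15 = 1P + 3P
96 = 4P
P* = 96/4 = 24

24


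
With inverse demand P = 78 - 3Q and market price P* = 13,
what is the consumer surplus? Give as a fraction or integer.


Maximum willingness to pay (at Q=0): P_max = 78
Quantity demanded at P* = 13:
Q* = (78 - 13)/3 = 65/3
CS = (1/2) * Q* * (P_max - P*)
CS = (1/2) * 65/3 * (78 - 13)
CS = (1/2) * 65/3 * 65 = 4225/6

4225/6


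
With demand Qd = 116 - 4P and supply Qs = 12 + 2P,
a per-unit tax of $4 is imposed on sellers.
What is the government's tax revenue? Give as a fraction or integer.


With tax on sellers, new supply: Qs' = 12 + 2(P - 4)
= 4 + 2P
New equilibrium quantity:
Q_new = 124/3
Tax revenue = tax * Q_new = 4 * 124/3 = 496/3

496/3


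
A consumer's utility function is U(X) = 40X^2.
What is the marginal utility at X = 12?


MU = dU/dX = 40*2*X^(2-1)
MU = 80*X^1
At X = 12:
MU = 80 * 12^1
MU = 80 * 12 = 960

960


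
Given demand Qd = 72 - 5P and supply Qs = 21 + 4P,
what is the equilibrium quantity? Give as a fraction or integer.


First find equilibrium price:
72 - 5P = 21 + 4P
P* = 51/9 = 17/3
Then substitute into demand:
Q* = 72 - 5 * 17/3 = 131/3

131/3


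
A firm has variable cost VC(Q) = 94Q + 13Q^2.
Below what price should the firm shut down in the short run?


AVC(Q) = VC(Q)/Q = 94 + 13Q
AVC is increasing in Q, so minimum AVC is at Q -> 0+.
Min AVC = 94
The firm should shut down if P < 94.

94


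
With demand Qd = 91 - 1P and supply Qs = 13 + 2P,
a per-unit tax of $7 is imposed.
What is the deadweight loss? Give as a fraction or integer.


Pre-tax equilibrium quantity: Q* = 65
Post-tax equilibrium quantity: Q_tax = 181/3
Reduction in quantity: Q* - Q_tax = 14/3
DWL = (1/2) * tax * (Q* - Q_tax)
DWL = (1/2) * 7 * 14/3 = 49/3

49/3


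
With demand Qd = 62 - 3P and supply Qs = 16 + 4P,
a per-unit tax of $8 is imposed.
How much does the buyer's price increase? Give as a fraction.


With a per-unit tax, the buyer's price increase depends on relative slopes.
Supply slope: d = 4, Demand slope: b = 3
Buyer's price increase = d * tax / (b + d)
= 4 * 8 / (3 + 4)
= 32 / 7 = 32/7

32/7


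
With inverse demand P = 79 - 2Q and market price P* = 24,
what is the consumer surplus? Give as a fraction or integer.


Maximum willingness to pay (at Q=0): P_max = 79
Quantity demanded at P* = 24:
Q* = (79 - 24)/2 = 55/2
CS = (1/2) * Q* * (P_max - P*)
CS = (1/2) * 55/2 * (79 - 24)
CS = (1/2) * 55/2 * 55 = 3025/4

3025/4


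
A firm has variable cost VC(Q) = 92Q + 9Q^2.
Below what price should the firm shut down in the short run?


AVC(Q) = VC(Q)/Q = 92 + 9Q
AVC is increasing in Q, so minimum AVC is at Q -> 0+.
Min AVC = 92
The firm should shut down if P < 92.

92


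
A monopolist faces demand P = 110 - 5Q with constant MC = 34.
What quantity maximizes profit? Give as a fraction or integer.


TR = P*Q = (110 - 5Q)Q = 110Q - 5Q^2
MR = dTR/dQ = 110 - 10Q
Set MR = MC:
110 - 10Q = 34
76 = 10Q
Q* = 76/10 = 38/5

38/5


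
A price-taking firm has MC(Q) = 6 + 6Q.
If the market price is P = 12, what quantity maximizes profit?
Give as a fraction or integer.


In perfect competition, profit is maximized where P = MC.
12 = 6 + 6Q
6 = 6Q
Q* = 6/6 = 1

1


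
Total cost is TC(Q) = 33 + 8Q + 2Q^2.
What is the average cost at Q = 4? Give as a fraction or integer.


TC(4) = 33 + 8*4 + 2*4^2
TC(4) = 33 + 32 + 32 = 97
AC = TC/Q = 97/4 = 97/4

97/4


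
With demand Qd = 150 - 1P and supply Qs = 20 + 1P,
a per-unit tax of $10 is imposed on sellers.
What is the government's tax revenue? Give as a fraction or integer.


With tax on sellers, new supply: Qs' = 20 + 1(P - 10)
= 10 + 1P
New equilibrium quantity:
Q_new = 80
Tax revenue = tax * Q_new = 10 * 80 = 800

800


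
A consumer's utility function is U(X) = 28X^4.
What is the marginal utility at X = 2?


MU = dU/dX = 28*4*X^(4-1)
MU = 112*X^3
At X = 2:
MU = 112 * 2^3
MU = 112 * 8 = 896

896


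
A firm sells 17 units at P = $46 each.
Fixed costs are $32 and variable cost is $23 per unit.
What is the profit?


Total Revenue = P * Q = 46 * 17 = $782
Total Cost = FC + VC*Q = 32 + 23*17 = $423
Profit = TR - TC = 782 - 423 = $359

$359


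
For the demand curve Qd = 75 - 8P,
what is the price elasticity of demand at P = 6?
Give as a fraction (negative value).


dQ/dP = -8
At P = 6: Q = 75 - 8*6 = 27
E = (dQ/dP)(P/Q) = (-8)(6/27) = -16/9

-16/9


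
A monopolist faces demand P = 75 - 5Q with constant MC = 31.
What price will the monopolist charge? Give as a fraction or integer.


MR = 75 - 10Q
Set MR = MC: 75 - 10Q = 31
Q* = 22/5
Substitute into demand:
P* = 75 - 5*22/5 = 53

53


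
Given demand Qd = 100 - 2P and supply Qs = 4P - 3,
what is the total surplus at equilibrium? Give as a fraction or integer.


Find equilibrium: 100 - 2P = 4P - 3
100 + 3 = 6P
P* = 103/6 = 103/6
Q* = 4*103/6 - 3 = 197/3
Inverse demand: P = 50 - Q/2, so P_max = 50
Inverse supply: P = 3/4 + Q/4, so P_min = 3/4
CS = (1/2) * 197/3 * (50 - 103/6) = 38809/36
PS = (1/2) * 197/3 * (103/6 - 3/4) = 38809/72
TS = CS + PS = 38809/36 + 38809/72 = 38809/24

38809/24


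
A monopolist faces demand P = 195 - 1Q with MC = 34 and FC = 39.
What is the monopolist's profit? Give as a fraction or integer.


MR = MC: 195 - 2Q = 34
Q* = 161/2
P* = 195 - 1*161/2 = 229/2
Profit = (P* - MC)*Q* - FC
= (229/2 - 34)*161/2 - 39
= 161/2*161/2 - 39
= 25921/4 - 39 = 25765/4

25765/4


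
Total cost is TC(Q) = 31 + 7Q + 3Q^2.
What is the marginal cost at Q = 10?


MC = dTC/dQ = 7 + 2*3*Q
At Q = 10:
MC = 7 + 6*10
MC = 7 + 60 = 67

67


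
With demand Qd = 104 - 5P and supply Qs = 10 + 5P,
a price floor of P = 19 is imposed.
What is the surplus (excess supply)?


At P = 19:
Qd = 104 - 5*19 = 9
Qs = 10 + 5*19 = 105
Surplus = Qs - Qd = 105 - 9 = 96

96


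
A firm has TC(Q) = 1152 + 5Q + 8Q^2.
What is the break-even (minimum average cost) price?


AC(Q) = 1152/Q + 5 + 8Q
To minimize: dAC/dQ = -1152/Q^2 + 8 = 0
Q^2 = 1152/8 = 144
Q* = 12
Min AC = 1152/12 + 5 + 8*12
Min AC = 96 + 5 + 96 = 197

197


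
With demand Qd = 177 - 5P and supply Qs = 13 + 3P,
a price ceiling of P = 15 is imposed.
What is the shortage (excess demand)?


At P = 15:
Qd = 177 - 5*15 = 102
Qs = 13 + 3*15 = 58
Shortage = Qd - Qs = 102 - 58 = 44

44


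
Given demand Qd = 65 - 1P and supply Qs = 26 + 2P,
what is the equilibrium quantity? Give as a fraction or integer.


First find equilibrium price:
65 - 1P = 26 + 2P
P* = 39/3 = 13
Then substitute into demand:
Q* = 65 - 1 * 13 = 52

52


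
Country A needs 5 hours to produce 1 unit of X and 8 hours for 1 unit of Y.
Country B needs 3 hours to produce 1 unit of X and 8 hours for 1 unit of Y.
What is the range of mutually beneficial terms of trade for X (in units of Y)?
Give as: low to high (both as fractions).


Opportunity cost of X for Country A = hours_X / hours_Y = 5/8 = 5/8 units of Y
Opportunity cost of X for Country B = hours_X / hours_Y = 3/8 = 3/8 units of Y
Terms of trade must be between the two opportunity costs.
Range: 3/8 to 5/8

3/8 to 5/8


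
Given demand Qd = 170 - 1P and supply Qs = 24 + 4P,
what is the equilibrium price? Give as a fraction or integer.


At equilibrium, Qd = Qs.
170 - 1P = 24 + 4P
170 - 24 = 1P + 4P
146 = 5P
P* = 146/5 = 146/5

146/5


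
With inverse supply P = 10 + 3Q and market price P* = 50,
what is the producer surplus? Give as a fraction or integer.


Minimum supply price (at Q=0): P_min = 10
Quantity supplied at P* = 50:
Q* = (50 - 10)/3 = 40/3
PS = (1/2) * Q* * (P* - P_min)
PS = (1/2) * 40/3 * (50 - 10)
PS = (1/2) * 40/3 * 40 = 800/3

800/3


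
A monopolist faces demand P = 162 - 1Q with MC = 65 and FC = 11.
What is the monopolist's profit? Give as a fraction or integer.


MR = MC: 162 - 2Q = 65
Q* = 97/2
P* = 162 - 1*97/2 = 227/2
Profit = (P* - MC)*Q* - FC
= (227/2 - 65)*97/2 - 11
= 97/2*97/2 - 11
= 9409/4 - 11 = 9365/4

9365/4


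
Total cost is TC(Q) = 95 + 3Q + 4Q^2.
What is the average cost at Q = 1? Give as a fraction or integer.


TC(1) = 95 + 3*1 + 4*1^2
TC(1) = 95 + 3 + 4 = 102
AC = TC/Q = 102/1 = 102

102


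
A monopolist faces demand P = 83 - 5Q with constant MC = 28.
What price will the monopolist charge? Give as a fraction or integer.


MR = 83 - 10Q
Set MR = MC: 83 - 10Q = 28
Q* = 11/2
Substitute into demand:
P* = 83 - 5*11/2 = 111/2

111/2


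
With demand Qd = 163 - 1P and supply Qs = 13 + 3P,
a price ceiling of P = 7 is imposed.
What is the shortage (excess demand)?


At P = 7:
Qd = 163 - 1*7 = 156
Qs = 13 + 3*7 = 34
Shortage = Qd - Qs = 156 - 34 = 122

122


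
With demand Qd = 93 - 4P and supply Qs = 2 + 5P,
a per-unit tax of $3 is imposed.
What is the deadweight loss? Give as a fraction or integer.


Pre-tax equilibrium quantity: Q* = 473/9
Post-tax equilibrium quantity: Q_tax = 413/9
Reduction in quantity: Q* - Q_tax = 20/3
DWL = (1/2) * tax * (Q* - Q_tax)
DWL = (1/2) * 3 * 20/3 = 10

10


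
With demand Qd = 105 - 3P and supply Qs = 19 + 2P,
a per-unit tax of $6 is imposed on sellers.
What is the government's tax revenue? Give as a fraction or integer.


With tax on sellers, new supply: Qs' = 19 + 2(P - 6)
= 7 + 2P
New equilibrium quantity:
Q_new = 231/5
Tax revenue = tax * Q_new = 6 * 231/5 = 1386/5

1386/5


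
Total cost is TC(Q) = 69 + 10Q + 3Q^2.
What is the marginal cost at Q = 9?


MC = dTC/dQ = 10 + 2*3*Q
At Q = 9:
MC = 10 + 6*9
MC = 10 + 54 = 64

64


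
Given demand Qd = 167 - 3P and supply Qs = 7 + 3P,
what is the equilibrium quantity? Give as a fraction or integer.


First find equilibrium price:
167 - 3P = 7 + 3P
P* = 160/6 = 80/3
Then substitute into demand:
Q* = 167 - 3 * 80/3 = 87

87


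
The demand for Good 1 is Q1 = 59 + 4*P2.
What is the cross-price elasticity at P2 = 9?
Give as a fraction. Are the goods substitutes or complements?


dQ1/dP2 = 4
At P2 = 9: Q1 = 59 + 4*9 = 95
Exy = (dQ1/dP2)(P2/Q1) = 4 * 9 / 95 = 36/95
Since Exy > 0, the goods are substitutes.

36/95 (substitutes)


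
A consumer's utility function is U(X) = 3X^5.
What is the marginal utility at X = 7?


MU = dU/dX = 3*5*X^(5-1)
MU = 15*X^4
At X = 7:
MU = 15 * 7^4
MU = 15 * 2401 = 36015

36015


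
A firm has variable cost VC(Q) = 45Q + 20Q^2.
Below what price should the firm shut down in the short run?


AVC(Q) = VC(Q)/Q = 45 + 20Q
AVC is increasing in Q, so minimum AVC is at Q -> 0+.
Min AVC = 45
The firm should shut down if P < 45.

45


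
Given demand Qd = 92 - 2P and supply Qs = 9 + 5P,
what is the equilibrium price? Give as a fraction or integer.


At equilibrium, Qd = Qs.
92 - 2P = 9 + 5P
92 - 9 = 2P + 5P
83 = 7P
P* = 83/7 = 83/7

83/7


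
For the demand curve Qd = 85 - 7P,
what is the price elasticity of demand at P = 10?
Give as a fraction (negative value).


dQ/dP = -7
At P = 10: Q = 85 - 7*10 = 15
E = (dQ/dP)(P/Q) = (-7)(10/15) = -14/3

-14/3


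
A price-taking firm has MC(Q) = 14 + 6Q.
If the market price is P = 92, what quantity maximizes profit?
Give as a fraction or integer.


In perfect competition, profit is maximized where P = MC.
92 = 14 + 6Q
78 = 6Q
Q* = 78/6 = 13

13


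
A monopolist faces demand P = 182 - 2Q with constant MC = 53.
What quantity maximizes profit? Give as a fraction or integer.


TR = P*Q = (182 - 2Q)Q = 182Q - 2Q^2
MR = dTR/dQ = 182 - 4Q
Set MR = MC:
182 - 4Q = 53
129 = 4Q
Q* = 129/4 = 129/4

129/4


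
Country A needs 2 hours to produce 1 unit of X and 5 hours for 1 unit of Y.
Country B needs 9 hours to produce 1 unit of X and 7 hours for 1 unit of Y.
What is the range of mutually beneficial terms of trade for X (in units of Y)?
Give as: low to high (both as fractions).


Opportunity cost of X for Country A = hours_X / hours_Y = 2/5 = 2/5 units of Y
Opportunity cost of X for Country B = hours_X / hours_Y = 9/7 = 9/7 units of Y
Terms of trade must be between the two opportunity costs.
Range: 2/5 to 9/7

2/5 to 9/7


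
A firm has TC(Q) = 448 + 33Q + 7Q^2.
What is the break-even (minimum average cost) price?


AC(Q) = 448/Q + 33 + 7Q
To minimize: dAC/dQ = -448/Q^2 + 7 = 0
Q^2 = 448/7 = 64
Q* = 8
Min AC = 448/8 + 33 + 7*8
Min AC = 56 + 33 + 56 = 145

145


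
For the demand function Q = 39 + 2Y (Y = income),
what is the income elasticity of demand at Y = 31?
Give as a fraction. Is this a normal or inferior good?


dQ/dY = 2
At Y = 31: Q = 39 + 2*31 = 101
Ey = (dQ/dY)(Y/Q) = 2 * 31 / 101 = 62/101
Since Ey > 0, this is a normal good.

62/101 (normal good)


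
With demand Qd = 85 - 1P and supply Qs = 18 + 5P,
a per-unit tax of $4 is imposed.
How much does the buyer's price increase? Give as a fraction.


With a per-unit tax, the buyer's price increase depends on relative slopes.
Supply slope: d = 5, Demand slope: b = 1
Buyer's price increase = d * tax / (b + d)
= 5 * 4 / (1 + 5)
= 20 / 6 = 10/3

10/3


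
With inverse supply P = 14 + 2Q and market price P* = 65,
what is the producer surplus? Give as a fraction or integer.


Minimum supply price (at Q=0): P_min = 14
Quantity supplied at P* = 65:
Q* = (65 - 14)/2 = 51/2
PS = (1/2) * Q* * (P* - P_min)
PS = (1/2) * 51/2 * (65 - 14)
PS = (1/2) * 51/2 * 51 = 2601/4

2601/4


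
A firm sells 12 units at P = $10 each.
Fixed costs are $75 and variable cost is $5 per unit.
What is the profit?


Total Revenue = P * Q = 10 * 12 = $120
Total Cost = FC + VC*Q = 75 + 5*12 = $135
Profit = TR - TC = 120 - 135 = $-15

$-15


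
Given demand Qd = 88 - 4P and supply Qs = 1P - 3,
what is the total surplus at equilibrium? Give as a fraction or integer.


Find equilibrium: 88 - 4P = 1P - 3
88 + 3 = 5P
P* = 91/5 = 91/5
Q* = 1*91/5 - 3 = 76/5
Inverse demand: P = 22 - Q/4, so P_max = 22
Inverse supply: P = 3 + Q/1, so P_min = 3
CS = (1/2) * 76/5 * (22 - 91/5) = 722/25
PS = (1/2) * 76/5 * (91/5 - 3) = 2888/25
TS = CS + PS = 722/25 + 2888/25 = 722/5

722/5


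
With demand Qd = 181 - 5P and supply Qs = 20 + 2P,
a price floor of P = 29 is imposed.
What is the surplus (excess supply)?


At P = 29:
Qd = 181 - 5*29 = 36
Qs = 20 + 2*29 = 78
Surplus = Qs - Qd = 78 - 36 = 42

42


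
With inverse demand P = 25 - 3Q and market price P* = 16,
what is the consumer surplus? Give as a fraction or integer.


Maximum willingness to pay (at Q=0): P_max = 25
Quantity demanded at P* = 16:
Q* = (25 - 16)/3 = 3
CS = (1/2) * Q* * (P_max - P*)
CS = (1/2) * 3 * (25 - 16)
CS = (1/2) * 3 * 9 = 27/2

27/2


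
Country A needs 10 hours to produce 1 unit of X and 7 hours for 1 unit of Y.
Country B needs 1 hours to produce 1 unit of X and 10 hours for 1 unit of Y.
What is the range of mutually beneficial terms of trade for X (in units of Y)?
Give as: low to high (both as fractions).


Opportunity cost of X for Country A = hours_X / hours_Y = 10/7 = 10/7 units of Y
Opportunity cost of X for Country B = hours_X / hours_Y = 1/10 = 1/10 units of Y
Terms of trade must be between the two opportunity costs.
Range: 1/10 to 10/7

1/10 to 10/7


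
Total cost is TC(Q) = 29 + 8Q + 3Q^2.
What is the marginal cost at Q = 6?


MC = dTC/dQ = 8 + 2*3*Q
At Q = 6:
MC = 8 + 6*6
MC = 8 + 36 = 44

44


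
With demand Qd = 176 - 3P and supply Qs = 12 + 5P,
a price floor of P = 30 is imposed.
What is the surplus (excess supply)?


At P = 30:
Qd = 176 - 3*30 = 86
Qs = 12 + 5*30 = 162
Surplus = Qs - Qd = 162 - 86 = 76

76


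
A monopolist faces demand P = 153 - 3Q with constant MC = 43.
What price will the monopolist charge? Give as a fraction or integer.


MR = 153 - 6Q
Set MR = MC: 153 - 6Q = 43
Q* = 55/3
Substitute into demand:
P* = 153 - 3*55/3 = 98

98


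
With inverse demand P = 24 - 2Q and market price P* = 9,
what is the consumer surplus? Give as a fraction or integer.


Maximum willingness to pay (at Q=0): P_max = 24
Quantity demanded at P* = 9:
Q* = (24 - 9)/2 = 15/2
CS = (1/2) * Q* * (P_max - P*)
CS = (1/2) * 15/2 * (24 - 9)
CS = (1/2) * 15/2 * 15 = 225/4

225/4


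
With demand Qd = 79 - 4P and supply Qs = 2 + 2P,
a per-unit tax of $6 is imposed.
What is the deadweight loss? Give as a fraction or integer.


Pre-tax equilibrium quantity: Q* = 83/3
Post-tax equilibrium quantity: Q_tax = 59/3
Reduction in quantity: Q* - Q_tax = 8
DWL = (1/2) * tax * (Q* - Q_tax)
DWL = (1/2) * 6 * 8 = 24

24


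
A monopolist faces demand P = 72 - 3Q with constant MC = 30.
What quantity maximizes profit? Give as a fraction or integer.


TR = P*Q = (72 - 3Q)Q = 72Q - 3Q^2
MR = dTR/dQ = 72 - 6Q
Set MR = MC:
72 - 6Q = 30
42 = 6Q
Q* = 42/6 = 7

7


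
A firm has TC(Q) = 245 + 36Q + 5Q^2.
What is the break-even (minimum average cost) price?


AC(Q) = 245/Q + 36 + 5Q
To minimize: dAC/dQ = -245/Q^2 + 5 = 0
Q^2 = 245/5 = 49
Q* = 7
Min AC = 245/7 + 36 + 5*7
Min AC = 35 + 36 + 35 = 106

106


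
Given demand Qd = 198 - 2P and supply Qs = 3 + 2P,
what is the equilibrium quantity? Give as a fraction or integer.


First find equilibrium price:
198 - 2P = 3 + 2P
P* = 195/4 = 195/4
Then substitute into demand:
Q* = 198 - 2 * 195/4 = 201/2

201/2


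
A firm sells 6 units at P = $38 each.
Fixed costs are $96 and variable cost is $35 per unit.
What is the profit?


Total Revenue = P * Q = 38 * 6 = $228
Total Cost = FC + VC*Q = 96 + 35*6 = $306
Profit = TR - TC = 228 - 306 = $-78

$-78


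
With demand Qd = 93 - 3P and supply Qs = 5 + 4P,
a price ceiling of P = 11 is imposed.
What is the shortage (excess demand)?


At P = 11:
Qd = 93 - 3*11 = 60
Qs = 5 + 4*11 = 49
Shortage = Qd - Qs = 60 - 49 = 11

11


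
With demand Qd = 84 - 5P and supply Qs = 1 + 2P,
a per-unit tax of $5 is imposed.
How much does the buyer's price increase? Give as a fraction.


With a per-unit tax, the buyer's price increase depends on relative slopes.
Supply slope: d = 2, Demand slope: b = 5
Buyer's price increase = d * tax / (b + d)
= 2 * 5 / (5 + 2)
= 10 / 7 = 10/7

10/7


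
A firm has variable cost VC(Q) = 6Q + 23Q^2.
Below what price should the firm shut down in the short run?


AVC(Q) = VC(Q)/Q = 6 + 23Q
AVC is increasing in Q, so minimum AVC is at Q -> 0+.
Min AVC = 6
The firm should shut down if P < 6.

6


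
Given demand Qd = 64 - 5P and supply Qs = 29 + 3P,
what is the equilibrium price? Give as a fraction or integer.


At equilibrium, Qd = Qs.
64 - 5P = 29 + 3P
64 - 29 = 5P + 3P
35 = 8P
P* = 35/8 = 35/8

35/8


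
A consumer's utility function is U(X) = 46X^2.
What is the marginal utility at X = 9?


MU = dU/dX = 46*2*X^(2-1)
MU = 92*X^1
At X = 9:
MU = 92 * 9^1
MU = 92 * 9 = 828

828


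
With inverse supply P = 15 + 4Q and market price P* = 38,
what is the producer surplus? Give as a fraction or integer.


Minimum supply price (at Q=0): P_min = 15
Quantity supplied at P* = 38:
Q* = (38 - 15)/4 = 23/4
PS = (1/2) * Q* * (P* - P_min)
PS = (1/2) * 23/4 * (38 - 15)
PS = (1/2) * 23/4 * 23 = 529/8

529/8


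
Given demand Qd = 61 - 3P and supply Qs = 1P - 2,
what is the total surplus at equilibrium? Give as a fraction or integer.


Find equilibrium: 61 - 3P = 1P - 2
61 + 2 = 4P
P* = 63/4 = 63/4
Q* = 1*63/4 - 2 = 55/4
Inverse demand: P = 61/3 - Q/3, so P_max = 61/3
Inverse supply: P = 2 + Q/1, so P_min = 2
CS = (1/2) * 55/4 * (61/3 - 63/4) = 3025/96
PS = (1/2) * 55/4 * (63/4 - 2) = 3025/32
TS = CS + PS = 3025/96 + 3025/32 = 3025/24

3025/24


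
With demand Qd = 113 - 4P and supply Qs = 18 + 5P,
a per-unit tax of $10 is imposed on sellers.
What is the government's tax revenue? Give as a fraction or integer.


With tax on sellers, new supply: Qs' = 18 + 5(P - 10)
= 5P - 32
New equilibrium quantity:
Q_new = 437/9
Tax revenue = tax * Q_new = 10 * 437/9 = 4370/9

4370/9


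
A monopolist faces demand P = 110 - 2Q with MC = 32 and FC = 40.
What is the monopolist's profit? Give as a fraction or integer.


MR = MC: 110 - 4Q = 32
Q* = 39/2
P* = 110 - 2*39/2 = 71
Profit = (P* - MC)*Q* - FC
= (71 - 32)*39/2 - 40
= 39*39/2 - 40
= 1521/2 - 40 = 1441/2

1441/2


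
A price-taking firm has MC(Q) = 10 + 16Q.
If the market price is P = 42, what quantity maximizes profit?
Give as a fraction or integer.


In perfect competition, profit is maximized where P = MC.
42 = 10 + 16Q
32 = 16Q
Q* = 32/16 = 2

2


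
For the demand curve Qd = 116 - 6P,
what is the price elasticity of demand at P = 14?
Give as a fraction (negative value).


dQ/dP = -6
At P = 14: Q = 116 - 6*14 = 32
E = (dQ/dP)(P/Q) = (-6)(14/32) = -21/8

-21/8


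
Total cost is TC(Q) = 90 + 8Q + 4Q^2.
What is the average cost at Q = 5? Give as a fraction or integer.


TC(5) = 90 + 8*5 + 4*5^2
TC(5) = 90 + 40 + 100 = 230
AC = TC/Q = 230/5 = 46

46


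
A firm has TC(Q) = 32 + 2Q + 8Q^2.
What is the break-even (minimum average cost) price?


AC(Q) = 32/Q + 2 + 8Q
To minimize: dAC/dQ = -32/Q^2 + 8 = 0
Q^2 = 32/8 = 4
Q* = 2
Min AC = 32/2 + 2 + 8*2
Min AC = 16 + 2 + 16 = 34

34


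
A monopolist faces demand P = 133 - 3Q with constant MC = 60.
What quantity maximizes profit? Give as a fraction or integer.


TR = P*Q = (133 - 3Q)Q = 133Q - 3Q^2
MR = dTR/dQ = 133 - 6Q
Set MR = MC:
133 - 6Q = 60
73 = 6Q
Q* = 73/6 = 73/6

73/6


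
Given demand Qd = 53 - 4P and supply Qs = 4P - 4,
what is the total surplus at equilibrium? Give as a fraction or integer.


Find equilibrium: 53 - 4P = 4P - 4
53 + 4 = 8P
P* = 57/8 = 57/8
Q* = 4*57/8 - 4 = 49/2
Inverse demand: P = 53/4 - Q/4, so P_max = 53/4
Inverse supply: P = 1 + Q/4, so P_min = 1
CS = (1/2) * 49/2 * (53/4 - 57/8) = 2401/32
PS = (1/2) * 49/2 * (57/8 - 1) = 2401/32
TS = CS + PS = 2401/32 + 2401/32 = 2401/16

2401/16


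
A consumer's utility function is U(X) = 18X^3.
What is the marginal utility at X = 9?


MU = dU/dX = 18*3*X^(3-1)
MU = 54*X^2
At X = 9:
MU = 54 * 9^2
MU = 54 * 81 = 4374

4374


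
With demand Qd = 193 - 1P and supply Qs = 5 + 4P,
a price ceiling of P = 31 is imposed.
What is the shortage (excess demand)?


At P = 31:
Qd = 193 - 1*31 = 162
Qs = 5 + 4*31 = 129
Shortage = Qd - Qs = 162 - 129 = 33

33


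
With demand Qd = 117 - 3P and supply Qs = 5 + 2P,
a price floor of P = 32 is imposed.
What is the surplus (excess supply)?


At P = 32:
Qd = 117 - 3*32 = 21
Qs = 5 + 2*32 = 69
Surplus = Qs - Qd = 69 - 21 = 48

48


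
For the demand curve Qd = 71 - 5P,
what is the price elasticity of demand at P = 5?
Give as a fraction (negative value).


dQ/dP = -5
At P = 5: Q = 71 - 5*5 = 46
E = (dQ/dP)(P/Q) = (-5)(5/46) = -25/46

-25/46


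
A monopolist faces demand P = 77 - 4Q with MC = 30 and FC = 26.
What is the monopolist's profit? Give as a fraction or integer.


MR = MC: 77 - 8Q = 30
Q* = 47/8
P* = 77 - 4*47/8 = 107/2
Profit = (P* - MC)*Q* - FC
= (107/2 - 30)*47/8 - 26
= 47/2*47/8 - 26
= 2209/16 - 26 = 1793/16

1793/16


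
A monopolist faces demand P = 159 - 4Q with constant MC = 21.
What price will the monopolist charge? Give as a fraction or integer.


MR = 159 - 8Q
Set MR = MC: 159 - 8Q = 21
Q* = 69/4
Substitute into demand:
P* = 159 - 4*69/4 = 90

90


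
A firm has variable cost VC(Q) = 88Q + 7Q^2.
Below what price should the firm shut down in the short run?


AVC(Q) = VC(Q)/Q = 88 + 7Q
AVC is increasing in Q, so minimum AVC is at Q -> 0+.
Min AVC = 88
The firm should shut down if P < 88.

88


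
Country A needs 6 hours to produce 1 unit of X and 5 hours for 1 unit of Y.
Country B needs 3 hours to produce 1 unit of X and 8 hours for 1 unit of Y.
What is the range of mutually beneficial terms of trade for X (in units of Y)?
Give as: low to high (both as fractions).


Opportunity cost of X for Country A = hours_X / hours_Y = 6/5 = 6/5 units of Y
Opportunity cost of X for Country B = hours_X / hours_Y = 3/8 = 3/8 units of Y
Terms of trade must be between the two opportunity costs.
Range: 3/8 to 6/5

3/8 to 6/5


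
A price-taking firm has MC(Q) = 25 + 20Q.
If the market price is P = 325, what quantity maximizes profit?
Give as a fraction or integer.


In perfect competition, profit is maximized where P = MC.
325 = 25 + 20Q
300 = 20Q
Q* = 300/20 = 15

15


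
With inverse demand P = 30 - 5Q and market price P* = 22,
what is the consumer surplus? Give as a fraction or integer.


Maximum willingness to pay (at Q=0): P_max = 30
Quantity demanded at P* = 22:
Q* = (30 - 22)/5 = 8/5
CS = (1/2) * Q* * (P_max - P*)
CS = (1/2) * 8/5 * (30 - 22)
CS = (1/2) * 8/5 * 8 = 32/5

32/5


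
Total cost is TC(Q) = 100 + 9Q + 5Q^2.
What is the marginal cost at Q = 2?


MC = dTC/dQ = 9 + 2*5*Q
At Q = 2:
MC = 9 + 10*2
MC = 9 + 20 = 29

29


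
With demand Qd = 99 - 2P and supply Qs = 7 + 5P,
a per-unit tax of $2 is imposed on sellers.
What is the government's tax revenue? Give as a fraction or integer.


With tax on sellers, new supply: Qs' = 7 + 5(P - 2)
= 5P - 3
New equilibrium quantity:
Q_new = 489/7
Tax revenue = tax * Q_new = 2 * 489/7 = 978/7

978/7


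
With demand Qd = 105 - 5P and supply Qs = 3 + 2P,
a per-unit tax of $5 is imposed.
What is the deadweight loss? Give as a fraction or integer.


Pre-tax equilibrium quantity: Q* = 225/7
Post-tax equilibrium quantity: Q_tax = 25
Reduction in quantity: Q* - Q_tax = 50/7
DWL = (1/2) * tax * (Q* - Q_tax)
DWL = (1/2) * 5 * 50/7 = 125/7

125/7


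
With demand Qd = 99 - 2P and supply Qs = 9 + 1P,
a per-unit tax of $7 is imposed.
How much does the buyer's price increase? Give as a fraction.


With a per-unit tax, the buyer's price increase depends on relative slopes.
Supply slope: d = 1, Demand slope: b = 2
Buyer's price increase = d * tax / (b + d)
= 1 * 7 / (2 + 1)
= 7 / 3 = 7/3

7/3


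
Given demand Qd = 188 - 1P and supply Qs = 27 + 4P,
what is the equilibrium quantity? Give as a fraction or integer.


First find equilibrium price:
188 - 1P = 27 + 4P
P* = 161/5 = 161/5
Then substitute into demand:
Q* = 188 - 1 * 161/5 = 779/5

779/5


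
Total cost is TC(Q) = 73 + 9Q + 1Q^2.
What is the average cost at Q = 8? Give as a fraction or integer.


TC(8) = 73 + 9*8 + 1*8^2
TC(8) = 73 + 72 + 64 = 209
AC = TC/Q = 209/8 = 209/8

209/8


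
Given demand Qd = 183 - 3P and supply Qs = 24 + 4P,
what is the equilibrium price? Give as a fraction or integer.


At equilibrium, Qd = Qs.
183 - 3P = 24 + 4P
183 - 24 = 3P + 4P
159 = 7P
P* = 159/7 = 159/7

159/7


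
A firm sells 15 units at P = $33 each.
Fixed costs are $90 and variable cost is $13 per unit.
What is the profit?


Total Revenue = P * Q = 33 * 15 = $495
Total Cost = FC + VC*Q = 90 + 13*15 = $285
Profit = TR - TC = 495 - 285 = $210

$210


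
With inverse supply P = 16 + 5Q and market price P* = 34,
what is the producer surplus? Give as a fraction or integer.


Minimum supply price (at Q=0): P_min = 16
Quantity supplied at P* = 34:
Q* = (34 - 16)/5 = 18/5
PS = (1/2) * Q* * (P* - P_min)
PS = (1/2) * 18/5 * (34 - 16)
PS = (1/2) * 18/5 * 18 = 162/5

162/5


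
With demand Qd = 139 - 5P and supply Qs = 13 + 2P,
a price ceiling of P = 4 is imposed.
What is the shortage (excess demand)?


At P = 4:
Qd = 139 - 5*4 = 119
Qs = 13 + 2*4 = 21
Shortage = Qd - Qs = 119 - 21 = 98

98


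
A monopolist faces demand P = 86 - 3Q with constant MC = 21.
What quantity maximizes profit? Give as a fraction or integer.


TR = P*Q = (86 - 3Q)Q = 86Q - 3Q^2
MR = dTR/dQ = 86 - 6Q
Set MR = MC:
86 - 6Q = 21
65 = 6Q
Q* = 65/6 = 65/6

65/6


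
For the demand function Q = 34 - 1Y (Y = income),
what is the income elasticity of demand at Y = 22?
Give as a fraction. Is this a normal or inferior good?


dQ/dY = -1
At Y = 22: Q = 34 - 1*22 = 12
Ey = (dQ/dY)(Y/Q) = -1 * 22 / 12 = -11/6
Since Ey < 0, this is a inferior good.

-11/6 (inferior good)


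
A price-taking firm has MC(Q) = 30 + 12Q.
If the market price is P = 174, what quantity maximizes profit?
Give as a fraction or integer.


In perfect competition, profit is maximized where P = MC.
174 = 30 + 12Q
144 = 12Q
Q* = 144/12 = 12

12


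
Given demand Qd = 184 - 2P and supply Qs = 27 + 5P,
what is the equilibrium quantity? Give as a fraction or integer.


First find equilibrium price:
184 - 2P = 27 + 5P
P* = 157/7 = 157/7
Then substitute into demand:
Q* = 184 - 2 * 157/7 = 974/7

974/7


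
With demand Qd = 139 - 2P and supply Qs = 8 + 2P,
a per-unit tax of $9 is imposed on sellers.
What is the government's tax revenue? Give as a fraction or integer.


With tax on sellers, new supply: Qs' = 8 + 2(P - 9)
= 2P - 10
New equilibrium quantity:
Q_new = 129/2
Tax revenue = tax * Q_new = 9 * 129/2 = 1161/2

1161/2


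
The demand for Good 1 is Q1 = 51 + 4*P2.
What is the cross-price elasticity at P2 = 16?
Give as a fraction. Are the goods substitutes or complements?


dQ1/dP2 = 4
At P2 = 16: Q1 = 51 + 4*16 = 115
Exy = (dQ1/dP2)(P2/Q1) = 4 * 16 / 115 = 64/115
Since Exy > 0, the goods are substitutes.

64/115 (substitutes)


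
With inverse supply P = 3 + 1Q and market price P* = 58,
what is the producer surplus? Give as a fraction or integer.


Minimum supply price (at Q=0): P_min = 3
Quantity supplied at P* = 58:
Q* = (58 - 3)/1 = 55
PS = (1/2) * Q* * (P* - P_min)
PS = (1/2) * 55 * (58 - 3)
PS = (1/2) * 55 * 55 = 3025/2

3025/2


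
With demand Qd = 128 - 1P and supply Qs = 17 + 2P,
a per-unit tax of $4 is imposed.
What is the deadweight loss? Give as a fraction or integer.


Pre-tax equilibrium quantity: Q* = 91
Post-tax equilibrium quantity: Q_tax = 265/3
Reduction in quantity: Q* - Q_tax = 8/3
DWL = (1/2) * tax * (Q* - Q_tax)
DWL = (1/2) * 4 * 8/3 = 16/3

16/3


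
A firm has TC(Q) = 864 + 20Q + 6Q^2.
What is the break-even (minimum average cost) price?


AC(Q) = 864/Q + 20 + 6Q
To minimize: dAC/dQ = -864/Q^2 + 6 = 0
Q^2 = 864/6 = 144
Q* = 12
Min AC = 864/12 + 20 + 6*12
Min AC = 72 + 20 + 72 = 164

164


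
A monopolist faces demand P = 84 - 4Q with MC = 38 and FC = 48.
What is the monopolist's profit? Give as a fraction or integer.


MR = MC: 84 - 8Q = 38
Q* = 23/4
P* = 84 - 4*23/4 = 61
Profit = (P* - MC)*Q* - FC
= (61 - 38)*23/4 - 48
= 23*23/4 - 48
= 529/4 - 48 = 337/4

337/4


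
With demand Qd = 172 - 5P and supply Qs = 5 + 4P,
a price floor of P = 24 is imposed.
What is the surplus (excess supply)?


At P = 24:
Qd = 172 - 5*24 = 52
Qs = 5 + 4*24 = 101
Surplus = Qs - Qd = 101 - 52 = 49

49


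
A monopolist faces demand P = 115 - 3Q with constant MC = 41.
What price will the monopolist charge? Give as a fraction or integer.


MR = 115 - 6Q
Set MR = MC: 115 - 6Q = 41
Q* = 37/3
Substitute into demand:
P* = 115 - 3*37/3 = 78

78


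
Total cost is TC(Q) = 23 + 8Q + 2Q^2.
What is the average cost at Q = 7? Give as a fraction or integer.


TC(7) = 23 + 8*7 + 2*7^2
TC(7) = 23 + 56 + 98 = 177
AC = TC/Q = 177/7 = 177/7

177/7


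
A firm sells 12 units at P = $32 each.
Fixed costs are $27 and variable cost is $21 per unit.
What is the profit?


Total Revenue = P * Q = 32 * 12 = $384
Total Cost = FC + VC*Q = 27 + 21*12 = $279
Profit = TR - TC = 384 - 279 = $105

$105


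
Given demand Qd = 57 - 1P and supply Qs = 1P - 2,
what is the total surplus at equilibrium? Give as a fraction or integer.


Find equilibrium: 57 - 1P = 1P - 2
57 + 2 = 2P
P* = 59/2 = 59/2
Q* = 1*59/2 - 2 = 55/2
Inverse demand: P = 57 - Q/1, so P_max = 57
Inverse supply: P = 2 + Q/1, so P_min = 2
CS = (1/2) * 55/2 * (57 - 59/2) = 3025/8
PS = (1/2) * 55/2 * (59/2 - 2) = 3025/8
TS = CS + PS = 3025/8 + 3025/8 = 3025/4

3025/4


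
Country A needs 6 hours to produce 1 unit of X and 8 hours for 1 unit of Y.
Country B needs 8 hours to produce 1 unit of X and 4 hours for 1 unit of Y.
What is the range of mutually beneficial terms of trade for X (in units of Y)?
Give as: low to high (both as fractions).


Opportunity cost of X for Country A = hours_X / hours_Y = 6/8 = 3/4 units of Y
Opportunity cost of X for Country B = hours_X / hours_Y = 8/4 = 2 units of Y
Terms of trade must be between the two opportunity costs.
Range: 3/4 to 2

3/4 to 2


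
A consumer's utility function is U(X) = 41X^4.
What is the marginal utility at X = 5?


MU = dU/dX = 41*4*X^(4-1)
MU = 164*X^3
At X = 5:
MU = 164 * 5^3
MU = 164 * 125 = 20500

20500


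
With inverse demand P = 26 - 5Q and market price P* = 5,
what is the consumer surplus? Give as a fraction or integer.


Maximum willingness to pay (at Q=0): P_max = 26
Quantity demanded at P* = 5:
Q* = (26 - 5)/5 = 21/5
CS = (1/2) * Q* * (P_max - P*)
CS = (1/2) * 21/5 * (26 - 5)
CS = (1/2) * 21/5 * 21 = 441/10

441/10


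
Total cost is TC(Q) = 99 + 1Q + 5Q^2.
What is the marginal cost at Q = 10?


MC = dTC/dQ = 1 + 2*5*Q
At Q = 10:
MC = 1 + 10*10
MC = 1 + 100 = 101

101


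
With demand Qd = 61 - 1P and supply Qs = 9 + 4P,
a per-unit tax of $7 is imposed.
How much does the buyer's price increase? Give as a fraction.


With a per-unit tax, the buyer's price increase depends on relative slopes.
Supply slope: d = 4, Demand slope: b = 1
Buyer's price increase = d * tax / (b + d)
= 4 * 7 / (1 + 4)
= 28 / 5 = 28/5

28/5


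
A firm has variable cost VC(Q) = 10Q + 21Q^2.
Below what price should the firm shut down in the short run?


AVC(Q) = VC(Q)/Q = 10 + 21Q
AVC is increasing in Q, so minimum AVC is at Q -> 0+.
Min AVC = 10
The firm should shut down if P < 10.

10


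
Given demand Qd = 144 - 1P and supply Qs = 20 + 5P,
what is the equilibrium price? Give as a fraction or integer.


At equilibrium, Qd = Qs.
144 - 1P = 20 + 5P
144 - 20 = 1P + 5P
124 = 6P
P* = 124/6 = 62/3

62/3


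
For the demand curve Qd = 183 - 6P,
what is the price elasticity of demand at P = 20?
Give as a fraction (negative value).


dQ/dP = -6
At P = 20: Q = 183 - 6*20 = 63
E = (dQ/dP)(P/Q) = (-6)(20/63) = -40/21

-40/21


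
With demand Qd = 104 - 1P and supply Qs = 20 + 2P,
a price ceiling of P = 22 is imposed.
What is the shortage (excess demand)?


At P = 22:
Qd = 104 - 1*22 = 82
Qs = 20 + 2*22 = 64
Shortage = Qd - Qs = 82 - 64 = 18

18


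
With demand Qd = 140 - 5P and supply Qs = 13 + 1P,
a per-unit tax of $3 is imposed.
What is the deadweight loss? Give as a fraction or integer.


Pre-tax equilibrium quantity: Q* = 205/6
Post-tax equilibrium quantity: Q_tax = 95/3
Reduction in quantity: Q* - Q_tax = 5/2
DWL = (1/2) * tax * (Q* - Q_tax)
DWL = (1/2) * 3 * 5/2 = 15/4

15/4


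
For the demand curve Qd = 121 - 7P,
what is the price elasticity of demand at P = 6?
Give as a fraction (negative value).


dQ/dP = -7
At P = 6: Q = 121 - 7*6 = 79
E = (dQ/dP)(P/Q) = (-7)(6/79) = -42/79

-42/79


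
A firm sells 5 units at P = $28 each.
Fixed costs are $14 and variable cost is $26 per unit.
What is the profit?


Total Revenue = P * Q = 28 * 5 = $140
Total Cost = FC + VC*Q = 14 + 26*5 = $144
Profit = TR - TC = 140 - 144 = $-4

$-4


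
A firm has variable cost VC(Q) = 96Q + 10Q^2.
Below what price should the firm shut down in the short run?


AVC(Q) = VC(Q)/Q = 96 + 10Q
AVC is increasing in Q, so minimum AVC is at Q -> 0+.
Min AVC = 96
The firm should shut down if P < 96.

96


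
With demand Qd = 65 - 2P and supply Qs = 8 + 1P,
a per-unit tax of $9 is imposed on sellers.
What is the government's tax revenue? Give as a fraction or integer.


With tax on sellers, new supply: Qs' = 8 + 1(P - 9)
= 1P - 1
New equilibrium quantity:
Q_new = 21
Tax revenue = tax * Q_new = 9 * 21 = 189

189


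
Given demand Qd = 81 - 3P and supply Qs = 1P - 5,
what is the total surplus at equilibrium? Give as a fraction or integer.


Find equilibrium: 81 - 3P = 1P - 5
81 + 5 = 4P
P* = 86/4 = 43/2
Q* = 1*43/2 - 5 = 33/2
Inverse demand: P = 27 - Q/3, so P_max = 27
Inverse supply: P = 5 + Q/1, so P_min = 5
CS = (1/2) * 33/2 * (27 - 43/2) = 363/8
PS = (1/2) * 33/2 * (43/2 - 5) = 1089/8
TS = CS + PS = 363/8 + 1089/8 = 363/2

363/2


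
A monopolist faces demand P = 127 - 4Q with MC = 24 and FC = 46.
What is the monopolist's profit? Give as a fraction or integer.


MR = MC: 127 - 8Q = 24
Q* = 103/8
P* = 127 - 4*103/8 = 151/2
Profit = (P* - MC)*Q* - FC
= (151/2 - 24)*103/8 - 46
= 103/2*103/8 - 46
= 10609/16 - 46 = 9873/16

9873/16


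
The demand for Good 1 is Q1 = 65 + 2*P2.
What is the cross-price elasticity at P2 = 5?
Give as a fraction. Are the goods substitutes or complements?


dQ1/dP2 = 2
At P2 = 5: Q1 = 65 + 2*5 = 75
Exy = (dQ1/dP2)(P2/Q1) = 2 * 5 / 75 = 2/15
Since Exy > 0, the goods are substitutes.

2/15 (substitutes)


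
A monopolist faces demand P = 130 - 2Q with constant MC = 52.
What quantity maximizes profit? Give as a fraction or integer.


TR = P*Q = (130 - 2Q)Q = 130Q - 2Q^2
MR = dTR/dQ = 130 - 4Q
Set MR = MC:
130 - 4Q = 52
78 = 4Q
Q* = 78/4 = 39/2

39/2


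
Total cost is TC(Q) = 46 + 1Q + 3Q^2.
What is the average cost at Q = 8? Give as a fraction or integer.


TC(8) = 46 + 1*8 + 3*8^2
TC(8) = 46 + 8 + 192 = 246
AC = TC/Q = 246/8 = 123/4

123/4


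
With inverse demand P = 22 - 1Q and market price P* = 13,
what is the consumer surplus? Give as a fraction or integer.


Maximum willingness to pay (at Q=0): P_max = 22
Quantity demanded at P* = 13:
Q* = (22 - 13)/1 = 9
CS = (1/2) * Q* * (P_max - P*)
CS = (1/2) * 9 * (22 - 13)
CS = (1/2) * 9 * 9 = 81/2

81/2


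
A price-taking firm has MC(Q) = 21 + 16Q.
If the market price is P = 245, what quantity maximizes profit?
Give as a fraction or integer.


In perfect competition, profit is maximized where P = MC.
245 = 21 + 16Q
224 = 16Q
Q* = 224/16 = 14

14


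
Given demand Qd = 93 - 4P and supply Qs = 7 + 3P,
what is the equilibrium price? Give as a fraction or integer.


At equilibrium, Qd = Qs.
93 - 4P = 7 + 3P
93 - 7 = 4P + 3P
86 = 7P
P* = 86/7 = 86/7

86/7


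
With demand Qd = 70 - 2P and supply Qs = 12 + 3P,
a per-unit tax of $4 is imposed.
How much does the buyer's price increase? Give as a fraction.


With a per-unit tax, the buyer's price increase depends on relative slopes.
Supply slope: d = 3, Demand slope: b = 2
Buyer's price increase = d * tax / (b + d)
= 3 * 4 / (2 + 3)
= 12 / 5 = 12/5

12/5


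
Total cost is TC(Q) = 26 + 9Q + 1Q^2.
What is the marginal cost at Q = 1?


MC = dTC/dQ = 9 + 2*1*Q
At Q = 1:
MC = 9 + 2*1
MC = 9 + 2 = 11

11


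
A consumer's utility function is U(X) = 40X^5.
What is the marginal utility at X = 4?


MU = dU/dX = 40*5*X^(5-1)
MU = 200*X^4
At X = 4:
MU = 200 * 4^4
MU = 200 * 256 = 51200

51200


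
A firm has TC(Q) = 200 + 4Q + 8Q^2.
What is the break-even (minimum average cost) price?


AC(Q) = 200/Q + 4 + 8Q
To minimize: dAC/dQ = -200/Q^2 + 8 = 0
Q^2 = 200/8 = 25
Q* = 5
Min AC = 200/5 + 4 + 8*5
Min AC = 40 + 4 + 40 = 84

84


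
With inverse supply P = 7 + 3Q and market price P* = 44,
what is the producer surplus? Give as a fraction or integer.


Minimum supply price (at Q=0): P_min = 7
Quantity supplied at P* = 44:
Q* = (44 - 7)/3 = 37/3
PS = (1/2) * Q* * (P* - P_min)
PS = (1/2) * 37/3 * (44 - 7)
PS = (1/2) * 37/3 * 37 = 1369/6

1369/6


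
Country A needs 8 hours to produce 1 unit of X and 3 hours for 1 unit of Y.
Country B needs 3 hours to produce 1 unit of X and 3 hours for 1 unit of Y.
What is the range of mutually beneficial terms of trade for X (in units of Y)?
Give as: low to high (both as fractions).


Opportunity cost of X for Country A = hours_X / hours_Y = 8/3 = 8/3 units of Y
Opportunity cost of X for Country B = hours_X / hours_Y = 3/3 = 1 units of Y
Terms of trade must be between the two opportunity costs.
Range: 1 to 8/3

1 to 8/3


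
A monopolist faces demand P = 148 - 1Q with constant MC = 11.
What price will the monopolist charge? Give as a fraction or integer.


MR = 148 - 2Q
Set MR = MC: 148 - 2Q = 11
Q* = 137/2
Substitute into demand:
P* = 148 - 1*137/2 = 159/2

159/2


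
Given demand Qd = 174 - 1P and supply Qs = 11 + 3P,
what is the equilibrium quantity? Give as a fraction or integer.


First find equilibrium price:
174 - 1P = 11 + 3P
P* = 163/4 = 163/4
Then substitute into demand:
Q* = 174 - 1 * 163/4 = 533/4

533/4


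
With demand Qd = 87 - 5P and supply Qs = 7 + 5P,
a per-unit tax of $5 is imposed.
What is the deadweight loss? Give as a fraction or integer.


Pre-tax equilibrium quantity: Q* = 47
Post-tax equilibrium quantity: Q_tax = 69/2
Reduction in quantity: Q* - Q_tax = 25/2
DWL = (1/2) * tax * (Q* - Q_tax)
DWL = (1/2) * 5 * 25/2 = 125/4

125/4
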